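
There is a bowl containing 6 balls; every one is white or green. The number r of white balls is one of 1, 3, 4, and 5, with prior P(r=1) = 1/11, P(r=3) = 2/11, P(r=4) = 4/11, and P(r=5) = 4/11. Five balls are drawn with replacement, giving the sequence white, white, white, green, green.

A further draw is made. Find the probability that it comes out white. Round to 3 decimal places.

For each hypothesis, P(data | H) works out to: P(data | r = 1) = (1/6)(1/6)(1/6)(5/6)(5/6) = 0.003215; P(data | r = 3) = (3/6)(3/6)(3/6)(3/6)(3/6) = 0.03125; P(data | r = 4) = (4/6)(4/6)(4/6)(2/6)(2/6) = 0.032922; P(data | r = 5) = (5/6)(5/6)(5/6)(1/6)(1/6) = 0.016075.
The prior-weighted likelihoods are 1/11 · 0.003215 = 0.00029227, 2/11 · 0.03125 = 0.0056818, 4/11 · 0.032922 = 0.011972, 4/11 · 0.016075 = 0.0058455; summing to 0.023791.
Dividing through by the total gives posterior P(r = 1 | data) = 0.012285, P(r = 3 | data) = 0.23882, P(r = 4 | data) = 0.50319, P(r = 5 | data) = 0.2457.
The predictive probability is P(white next | data) = (1/6)(0.012285) + (1/2)(0.23882) + (2/3)(0.50319) + (5/6)(0.2457) = 0.66167.

0.662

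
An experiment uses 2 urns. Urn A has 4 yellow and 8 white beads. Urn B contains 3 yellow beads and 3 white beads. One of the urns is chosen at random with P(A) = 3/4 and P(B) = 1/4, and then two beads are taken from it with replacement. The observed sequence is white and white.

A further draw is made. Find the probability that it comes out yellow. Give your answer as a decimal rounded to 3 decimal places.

0.360

The likelihood of the observed sequence under each hypothesis: P(data | urn A) = (8/12)(8/12) = 4/9; P(data | urn B) = (3/6)(3/6) = 1/4.
Multiplying each by its prior: 3/4 · 4/9 = 1/3, 1/4 · 1/4 = 1/16; with total 19/48.
Normalising, the posterior is P(urn A | data) = 16/19, P(urn B | data) = 3/19.
The predictive probability is P(yellow next | data) = (1/3)(16/19) + (1/2)(3/19) = 41/114.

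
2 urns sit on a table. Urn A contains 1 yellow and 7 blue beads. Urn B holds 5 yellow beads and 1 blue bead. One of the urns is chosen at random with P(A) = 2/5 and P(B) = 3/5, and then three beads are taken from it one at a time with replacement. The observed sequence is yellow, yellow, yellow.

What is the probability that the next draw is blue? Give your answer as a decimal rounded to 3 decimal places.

The likelihood of the observed sequence under each hypothesis: P(data | urn A) = (1/8)(1/8)(1/8) = 0.0019531; P(data | urn B) = (5/6)(5/6)(5/6) = 0.5787.
Weighting by the prior gives 2/5 · 0.0019531 = 0.00078125, 3/5 · 0.5787 = 0.34722; summing to 0.348.
Dividing through by the total gives posterior P(urn A | data) = 0.0022449, P(urn B | data) = 0.99776.
So P(blue next | data) = Σ P(blue next | H) P(H | data) = (7/8)(0.0022449) + (1/6)(0.99776) = 0.16826.

0.168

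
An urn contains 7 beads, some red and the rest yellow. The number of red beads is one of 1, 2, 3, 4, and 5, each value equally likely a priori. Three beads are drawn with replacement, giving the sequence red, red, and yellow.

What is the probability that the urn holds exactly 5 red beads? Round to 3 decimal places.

The likelihood of the observed sequence under each hypothesis: P(data | r = 1) = (1/7)(1/7)(6/7) = 0.017493; P(data | r = 2) = (2/7)(2/7)(5/7) = 0.058309; P(data | r = 3) = (3/7)(3/7)(4/7) = 0.10496; P(data | r = 4) = (4/7)(4/7)(3/7) = 0.13994; P(data | r = 5) = (5/7)(5/7)(2/7) = 0.14577.
The prior-weighted likelihoods are 1/5 · 0.017493 = 0.0034985, 1/5 · 0.058309 = 0.011662, 1/5 · 0.10496 = 0.020991, 1/5 · 0.13994 = 0.027988, 1/5 · 0.14577 = 0.029155; these sum to 0.093294.
Therefore the posterior P(r = 5 | data) = (0.029155) / (0.093294) = 0.3125.

0.313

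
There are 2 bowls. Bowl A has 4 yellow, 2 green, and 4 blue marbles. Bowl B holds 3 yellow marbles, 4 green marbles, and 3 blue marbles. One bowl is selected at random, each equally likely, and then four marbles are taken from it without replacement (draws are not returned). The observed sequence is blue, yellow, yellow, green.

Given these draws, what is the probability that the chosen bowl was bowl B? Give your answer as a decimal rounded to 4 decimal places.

For each hypothesis, P(data | H) works out to: P(data | bowl A) = (4/10)(4/9)(3/8)(2/7) = 2/105; P(data | bowl B) = (3/10)(3/9)(2/8)(4/7) = 1/70.
The prior-weighted likelihoods are 1/2 · 2/105 = 1/105, 1/2 · 1/70 = 1/140; summing to 1/60.
Hence P(bowl B | data) = (1/140) / (1/60) = 3/7.

0.4286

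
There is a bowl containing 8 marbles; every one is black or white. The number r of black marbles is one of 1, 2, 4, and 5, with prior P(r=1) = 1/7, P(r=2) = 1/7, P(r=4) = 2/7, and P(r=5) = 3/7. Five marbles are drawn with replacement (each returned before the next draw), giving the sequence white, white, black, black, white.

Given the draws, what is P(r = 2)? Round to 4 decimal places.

0.1636

Compute the likelihood of the observed sequence for each case: P(data | r = 1) = (7/8)(7/8)(1/8)(1/8)(7/8) = 0.010468; P(data | r = 2) = (6/8)(6/8)(2/8)(2/8)(6/8) = 0.026367; P(data | r = 4) = (4/8)(4/8)(4/8)(4/8)(4/8) = 0.03125; P(data | r = 5) = (3/8)(3/8)(5/8)(5/8)(3/8) = 0.020599.
The prior-weighted likelihoods are 1/7 · 0.010468 = 0.0014954, 1/7 · 0.026367 = 0.0037667, 2/7 · 0.03125 = 0.0089286, 3/7 · 0.020599 = 0.0088283; these sum to 0.023019.
Therefore the posterior P(r = 2 | data) = (0.0037667) / (0.023019) = 0.16364.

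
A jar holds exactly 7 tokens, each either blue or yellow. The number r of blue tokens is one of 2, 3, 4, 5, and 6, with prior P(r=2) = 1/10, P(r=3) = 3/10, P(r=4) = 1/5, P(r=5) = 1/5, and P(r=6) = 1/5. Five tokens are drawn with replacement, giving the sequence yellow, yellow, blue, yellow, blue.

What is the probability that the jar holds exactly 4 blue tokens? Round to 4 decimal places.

Under each hypothesis, the probability of the observed sequence is: P(data | r = 2) = (5/7)(5/7)(2/7)(5/7)(2/7) = 0.02975; P(data | r = 3) = (4/7)(4/7)(3/7)(4/7)(3/7) = 0.034271; P(data | r = 4) = (3/7)(3/7)(4/7)(3/7)(4/7) = 0.025704; P(data | r = 5) = (2/7)(2/7)(5/7)(2/7)(5/7) = 0.0119; P(data | r = 6) = (1/7)(1/7)(6/7)(1/7)(6/7) = 0.002142.
The prior-weighted likelihoods are 1/10 · 0.02975 = 0.002975, 3/10 · 0.034271 = 0.010281, 1/5 · 0.025704 = 0.0051407, 1/5 · 0.0119 = 0.00238, 1/5 · 0.002142 = 0.00042839; with total 0.021205.
Therefore the posterior P(r = 4 | data) = (0.0051407) / (0.021205) = 0.24242.

0.2424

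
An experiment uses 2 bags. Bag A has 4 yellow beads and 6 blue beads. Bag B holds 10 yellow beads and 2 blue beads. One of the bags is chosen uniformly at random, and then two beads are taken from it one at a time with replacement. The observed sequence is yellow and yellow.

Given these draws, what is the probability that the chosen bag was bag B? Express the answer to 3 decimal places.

0.813

Compute the likelihood of the observed sequence for each case: P(data | bag A) = (4/10)(4/10) = 0.16; P(data | bag B) = (10/12)(10/12) = 0.69444.
The prior-weighted likelihoods are 1/2 · 0.16 = 0.08, 1/2 · 0.69444 = 0.34722; with total 0.42722.
Therefore the posterior P(bag B | data) = (0.34722) / (0.42722) = 0.81274.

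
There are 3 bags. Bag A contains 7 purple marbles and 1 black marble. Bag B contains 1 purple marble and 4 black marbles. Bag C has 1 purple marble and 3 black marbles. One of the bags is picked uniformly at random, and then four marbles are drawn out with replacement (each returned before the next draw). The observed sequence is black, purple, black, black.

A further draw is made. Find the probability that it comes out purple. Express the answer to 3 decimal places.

0.231

For each hypothesis, P(data | H) works out to: P(data | bag A) = (1/8)(7/8)(1/8)(1/8) = 0.001709; P(data | bag B) = (4/5)(1/5)(4/5)(4/5) = 0.1024; P(data | bag C) = (3/4)(1/4)(3/4)(3/4) = 0.10547.
Weighting by the prior gives 1/3 · 0.001709 = 0.00056966, 1/3 · 0.1024 = 0.034133, 1/3 · 0.10547 = 0.035156; these sum to 0.069859.
The posterior is then P(bag A | data) = 0.0081544, P(bag B | data) = 0.4886, P(bag C | data) = 0.50324.
The predictive probability is P(purple next | data) = (7/8)(0.0081544) + (1/5)(0.4886) + (1/4)(0.50324) = 0.23067.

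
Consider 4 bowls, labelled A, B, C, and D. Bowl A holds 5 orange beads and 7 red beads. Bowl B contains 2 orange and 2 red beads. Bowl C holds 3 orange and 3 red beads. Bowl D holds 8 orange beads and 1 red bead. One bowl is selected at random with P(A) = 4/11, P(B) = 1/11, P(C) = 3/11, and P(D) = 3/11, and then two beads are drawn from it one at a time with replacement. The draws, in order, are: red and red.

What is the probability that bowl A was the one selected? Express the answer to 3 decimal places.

The likelihood of the observed sequence under each hypothesis: P(data | bowl A) = (7/12)(7/12) = 0.34028; P(data | bowl B) = (2/4)(2/4) = 0.25; P(data | bowl C) = (3/6)(3/6) = 0.25; P(data | bowl D) = (1/9)(1/9) = 0.012346.
Multiplying each by its prior: 4/11 · 0.34028 = 0.12374, 1/11 · 0.25 = 0.022727, 3/11 · 0.25 = 0.068182, 3/11 · 0.012346 = 0.003367; with total 0.21801.
Therefore the posterior P(bowl A | data) = (0.12374) / (0.21801) = 0.56757.

0.568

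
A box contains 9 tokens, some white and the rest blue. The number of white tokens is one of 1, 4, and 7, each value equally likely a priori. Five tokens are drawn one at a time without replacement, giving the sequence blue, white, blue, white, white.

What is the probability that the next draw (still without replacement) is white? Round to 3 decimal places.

Under each hypothesis, the probability of the observed sequence is: P(data | r = 1) = (8/9)(1/8)(7/7)(0/6) = 0; P(data | r = 4) = (5/9)(4/8)(4/7)(3/6)(2/5) = 2/63; P(data | r = 7) = (2/9)(7/8)(1/7)(6/6)(5/5) = 1/36.
Weighting by the prior gives 1/3 · 0 = 0, 1/3 · 2/63 = 2/189, 1/3 · 1/36 = 1/108; with total 5/252.
The posterior is then P(r = 1 | data) = 0, P(r = 4 | data) = 8/15, P(r = 7 | data) = 7/15.
Averaging over the posterior, P(white next | data) = (1/4)(8/15) + (1)(7/15) = 3/5.

0.600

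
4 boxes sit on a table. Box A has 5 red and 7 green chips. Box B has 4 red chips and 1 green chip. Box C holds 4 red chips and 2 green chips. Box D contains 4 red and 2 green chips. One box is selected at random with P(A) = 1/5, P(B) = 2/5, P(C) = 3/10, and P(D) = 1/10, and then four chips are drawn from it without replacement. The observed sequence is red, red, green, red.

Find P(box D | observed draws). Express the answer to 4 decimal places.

Compute the likelihood of the observed sequence for each case: P(data | box A) = (5/12)(4/11)(7/10)(3/9) = 7/198; P(data | box B) = (4/5)(3/4)(1/3)(2/2) = 1/5; P(data | box C) = (4/6)(3/5)(2/4)(2/3) = 2/15; P(data | box D) = (4/6)(3/5)(2/4)(2/3) = 2/15.
The prior-weighted likelihoods are 1/5 · 7/198 = 7/990, 2/5 · 1/5 = 2/25, 3/10 · 2/15 = 1/25, 1/10 · 2/15 = 1/75; summing to 139/990.
So P(box D | data) = (1/75) / (139/990) = 66/695.

0.0950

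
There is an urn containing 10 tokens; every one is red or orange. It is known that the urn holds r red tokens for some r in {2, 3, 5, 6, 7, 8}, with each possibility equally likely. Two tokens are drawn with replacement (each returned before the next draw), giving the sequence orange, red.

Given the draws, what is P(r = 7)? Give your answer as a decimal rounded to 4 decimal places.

0.1707

Under each hypothesis, the probability of the observed sequence is: P(data | r = 2) = (8/10)(2/10) = 4/25; P(data | r = 3) = (7/10)(3/10) = 21/100; P(data | r = 5) = (5/10)(5/10) = 1/4; P(data | r = 6) = (4/10)(6/10) = 6/25; P(data | r = 7) = (3/10)(7/10) = 21/100; P(data | r = 8) = (2/10)(8/10) = 4/25.
Multiplying each by its prior: 1/6 · 4/25 = 2/75, 1/6 · 21/100 = 7/200, 1/6 · 1/4 = 1/24, 1/6 · 6/25 = 1/25, 1/6 · 21/100 = 7/200, 1/6 · 4/25 = 2/75; these sum to 41/200.
Therefore the posterior P(r = 7 | data) = (7/200) / (41/200) = 7/41.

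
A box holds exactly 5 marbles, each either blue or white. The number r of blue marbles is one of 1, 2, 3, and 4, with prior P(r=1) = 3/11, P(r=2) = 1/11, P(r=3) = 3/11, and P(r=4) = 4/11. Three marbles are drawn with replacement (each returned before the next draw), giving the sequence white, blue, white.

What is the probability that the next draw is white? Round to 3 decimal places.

0.566

Compute the likelihood of the observed sequence for each case: P(data | r = 1) = (4/5)(1/5)(4/5) = 0.128; P(data | r = 2) = (3/5)(2/5)(3/5) = 0.144; P(data | r = 3) = (2/5)(3/5)(2/5) = 0.096; P(data | r = 4) = (1/5)(4/5)(1/5) = 0.032.
Weighting by the prior gives 3/11 · 0.128 = 0.034909, 1/11 · 0.144 = 0.013091, 3/11 · 0.096 = 0.026182, 4/11 · 0.032 = 0.011636; these sum to 0.085818.
Normalising, the posterior is P(r = 1 | data) = 0.40678, P(r = 2 | data) = 0.15254, P(r = 3 | data) = 0.30508, P(r = 4 | data) = 0.13559.
The predictive probability is P(white next | data) = (4/5)(0.40678) + (3/5)(0.15254) + (2/5)(0.30508) + (1/5)(0.13559) = 0.5661.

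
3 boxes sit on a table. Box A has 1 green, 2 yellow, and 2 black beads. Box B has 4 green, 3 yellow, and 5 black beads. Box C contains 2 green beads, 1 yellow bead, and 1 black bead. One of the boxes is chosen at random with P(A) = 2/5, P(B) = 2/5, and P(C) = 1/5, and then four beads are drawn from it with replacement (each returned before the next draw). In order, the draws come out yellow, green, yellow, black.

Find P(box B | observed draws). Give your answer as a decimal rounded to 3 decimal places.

0.342

For each hypothesis, P(data | H) works out to: P(data | box A) = (2/5)(1/5)(2/5)(2/5) = 0.0128; P(data | box B) = (3/12)(4/12)(3/12)(5/12) = 0.0086806; P(data | box C) = (1/4)(2/4)(1/4)(1/4) = 0.0078125.
Multiplying each by its prior: 2/5 · 0.0128 = 0.00512, 2/5 · 0.0086806 = 0.0034722, 1/5 · 0.0078125 = 0.0015625; these sum to 0.010155.
So P(box B | data) = (0.0034722) / (0.010155) = 0.34193.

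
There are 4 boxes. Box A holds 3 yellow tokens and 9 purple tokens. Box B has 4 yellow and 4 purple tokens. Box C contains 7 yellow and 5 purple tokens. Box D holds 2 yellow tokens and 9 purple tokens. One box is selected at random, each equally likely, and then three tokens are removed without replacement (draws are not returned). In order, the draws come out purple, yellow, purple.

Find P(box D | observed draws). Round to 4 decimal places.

0.2607

The likelihood of the observed sequence under each hypothesis: P(data | box A) = (9/12)(3/11)(8/10) = 0.16364; P(data | box B) = (4/8)(4/7)(3/6) = 0.14286; P(data | box C) = (5/12)(7/11)(4/10) = 0.10606; P(data | box D) = (9/11)(2/10)(8/9) = 0.14545.
Weighting by the prior gives 1/4 · 0.16364 = 0.040909, 1/4 · 0.14286 = 0.035714, 1/4 · 0.10606 = 0.026515, 1/4 · 0.14545 = 0.036364; these sum to 0.1395.
By Bayes' rule, P(box D | data) = (0.036364) / (0.1395) = 0.26067.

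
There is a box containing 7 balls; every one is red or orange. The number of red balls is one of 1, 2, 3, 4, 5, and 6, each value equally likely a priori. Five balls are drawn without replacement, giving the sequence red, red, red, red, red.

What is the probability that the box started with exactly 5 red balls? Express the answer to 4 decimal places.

0.1429

Compute the likelihood of the observed sequence for each case: P(data | r = 1) = (1/7)(0/6) = 0; P(data | r = 2) = (2/7)(1/6)(0/5) = 0; P(data | r = 3) = (3/7)(2/6)(1/5)(0/4) = 0; P(data | r = 4) = (4/7)(3/6)(2/5)(1/4)(0/3) = 0; P(data | r = 5) = (5/7)(4/6)(3/5)(2/4)(1/3) = 1/21; P(data | r = 6) = (6/7)(5/6)(4/5)(3/4)(2/3) = 2/7.
Weighting by the prior gives 1/6 · 0 = 0, 1/6 · 0 = 0, 1/6 · 0 = 0, 1/6 · 0 = 0, 1/6 · 1/21 = 1/126, 1/6 · 2/7 = 1/21; these sum to 1/18.
Therefore the posterior P(r = 5 | data) = (1/126) / (1/18) = 1/7.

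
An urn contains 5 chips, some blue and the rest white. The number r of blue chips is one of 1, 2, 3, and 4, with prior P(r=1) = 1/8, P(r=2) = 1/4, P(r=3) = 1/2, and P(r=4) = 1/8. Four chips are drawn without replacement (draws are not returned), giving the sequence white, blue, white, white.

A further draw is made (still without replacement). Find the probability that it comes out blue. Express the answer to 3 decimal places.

0.500

The likelihood of the observed sequence under each hypothesis: P(data | r = 1) = (4/5)(1/4)(3/3)(2/2) = 1/5; P(data | r = 2) = (3/5)(2/4)(2/3)(1/2) = 1/10; P(data | r = 3) = (2/5)(3/4)(1/3)(0/2) = 0; P(data | r = 4) = (1/5)(4/4)(0/3) = 0.
Weighting by the prior gives 1/8 · 1/5 = 1/40, 1/4 · 1/10 = 1/40, 1/2 · 0 = 0, 1/8 · 0 = 0; summing to 1/20.
Normalising, the posterior is P(r = 1 | data) = 1/2, P(r = 2 | data) = 1/2, P(r = 3 | data) = 0, P(r = 4 | data) = 0.
So P(blue next | data) = Σ P(blue next | H) P(H | data) = (0)(1/2) + (1)(1/2) = 1/2.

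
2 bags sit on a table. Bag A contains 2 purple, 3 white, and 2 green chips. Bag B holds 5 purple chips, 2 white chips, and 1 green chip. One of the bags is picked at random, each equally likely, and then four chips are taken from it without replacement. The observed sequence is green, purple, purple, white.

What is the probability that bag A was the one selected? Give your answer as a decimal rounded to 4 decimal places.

Under each hypothesis, the probability of the observed sequence is: P(data | bag A) = (2/7)(2/6)(1/5)(3/4) = 1/70; P(data | bag B) = (1/8)(5/7)(4/6)(2/5) = 1/42.
Weighting by the prior gives 1/2 · 1/70 = 1/140, 1/2 · 1/42 = 1/84; these sum to 2/105.
Therefore the posterior P(bag A | data) = (1/140) / (2/105) = 3/8.

0.3750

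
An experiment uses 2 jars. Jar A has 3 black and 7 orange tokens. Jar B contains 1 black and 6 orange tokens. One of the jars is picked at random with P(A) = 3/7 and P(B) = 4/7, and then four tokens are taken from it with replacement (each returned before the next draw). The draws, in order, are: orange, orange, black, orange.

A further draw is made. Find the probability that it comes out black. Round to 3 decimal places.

0.215

Under each hypothesis, the probability of the observed sequence is: P(data | jar A) = (7/10)(7/10)(3/10)(7/10) = 0.1029; P(data | jar B) = (6/7)(6/7)(1/7)(6/7) = 0.089963.
The prior-weighted likelihoods are 3/7 · 0.1029 = 0.0441, 4/7 · 0.089963 = 0.051407; summing to 0.095507.
Normalising, the posterior is P(jar A | data) = 0.46175, P(jar B | data) = 0.53825.
So P(black next | data) = Σ P(black next | H) P(H | data) = (3/10)(0.46175) + (1/7)(0.53825) = 0.21542.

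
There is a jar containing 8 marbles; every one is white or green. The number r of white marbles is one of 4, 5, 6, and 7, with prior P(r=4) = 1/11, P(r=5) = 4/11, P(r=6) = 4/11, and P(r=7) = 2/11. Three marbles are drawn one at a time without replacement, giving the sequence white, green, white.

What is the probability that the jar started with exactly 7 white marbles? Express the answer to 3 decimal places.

0.137

The likelihood of the observed sequence under each hypothesis: P(data | r = 4) = (4/8)(4/7)(3/6) = 1/7; P(data | r = 5) = (5/8)(3/7)(4/6) = 5/28; P(data | r = 6) = (6/8)(2/7)(5/6) = 5/28; P(data | r = 7) = (7/8)(1/7)(6/6) = 1/8.
The prior-weighted likelihoods are 1/11 · 1/7 = 1/77, 4/11 · 5/28 = 5/77, 4/11 · 5/28 = 5/77, 2/11 · 1/8 = 1/44; these sum to 51/308.
By Bayes' rule, P(r = 7 | data) = (1/44) / (51/308) = 7/51.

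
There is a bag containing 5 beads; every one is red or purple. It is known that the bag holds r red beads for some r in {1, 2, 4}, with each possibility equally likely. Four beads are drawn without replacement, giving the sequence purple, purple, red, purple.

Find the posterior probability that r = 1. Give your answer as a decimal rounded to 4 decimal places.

The likelihood of the observed sequence under each hypothesis: P(data | r = 1) = (4/5)(3/4)(1/3)(2/2) = 1/5; P(data | r = 2) = (3/5)(2/4)(2/3)(1/2) = 1/10; P(data | r = 4) = (1/5)(0/4) = 0.
Multiplying each by its prior: 1/3 · 1/5 = 1/15, 1/3 · 1/10 = 1/30, 1/3 · 0 = 0; with total 1/10.
Hence P(r = 1 | data) = (1/15) / (1/10) = 2/3.

0.6667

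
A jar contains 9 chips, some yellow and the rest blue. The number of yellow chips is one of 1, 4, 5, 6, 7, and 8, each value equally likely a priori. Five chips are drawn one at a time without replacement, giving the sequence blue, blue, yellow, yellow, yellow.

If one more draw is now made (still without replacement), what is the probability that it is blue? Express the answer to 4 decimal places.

For each hypothesis, P(data | H) works out to: P(data | r = 1) = (8/9)(7/8)(1/7)(0/6) = 0; P(data | r = 4) = (5/9)(4/8)(4/7)(3/6)(2/5) = 2/63; P(data | r = 5) = (4/9)(3/8)(5/7)(4/6)(3/5) = 1/21; P(data | r = 6) = (3/9)(2/8)(6/7)(5/6)(4/5) = 1/21; P(data | r = 7) = (2/9)(1/8)(7/7)(6/6)(5/5) = 1/36; P(data | r = 8) = (1/9)(0/8) = 0.
Multiplying each by its prior: 1/6 · 0 = 0, 1/6 · 2/63 = 1/189, 1/6 · 1/21 = 1/126, 1/6 · 1/21 = 1/126, 1/6 · 1/36 = 1/216, 1/6 · 0 = 0; with total 13/504.
Dividing through by the total gives posterior P(r = 1 | data) = 0, P(r = 4 | data) = 8/39, P(r = 5 | data) = 4/13, P(r = 6 | data) = 4/13, P(r = 7 | data) = 7/39, P(r = 8 | data) = 0.
So P(blue next | data) = Σ P(blue next | H) P(H | data) = (3/4)(8/39) + (1/2)(4/13) + (1/4)(4/13) + (0)(7/39) = 5/13.

0.3846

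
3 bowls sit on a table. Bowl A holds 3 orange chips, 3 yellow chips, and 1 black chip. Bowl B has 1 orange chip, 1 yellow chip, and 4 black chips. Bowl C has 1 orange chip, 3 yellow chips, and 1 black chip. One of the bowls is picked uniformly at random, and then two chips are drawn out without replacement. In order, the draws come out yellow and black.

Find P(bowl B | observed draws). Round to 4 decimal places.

0.3758

Compute the likelihood of the observed sequence for each case: P(data | bowl A) = (3/7)(1/6) = 0.071429; P(data | bowl B) = (1/6)(4/5) = 0.13333; P(data | bowl C) = (3/5)(1/4) = 0.15.
The prior-weighted likelihoods are 1/3 · 0.071429 = 0.02381, 1/3 · 0.13333 = 0.044444, 1/3 · 0.15 = 0.05; summing to 0.11825.
By Bayes' rule, P(bowl B | data) = (0.044444) / (0.11825) = 0.37584.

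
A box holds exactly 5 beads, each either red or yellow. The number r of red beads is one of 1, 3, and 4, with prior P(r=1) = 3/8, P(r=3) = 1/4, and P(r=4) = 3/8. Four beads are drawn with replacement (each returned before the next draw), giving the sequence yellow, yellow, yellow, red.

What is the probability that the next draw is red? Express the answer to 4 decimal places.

0.3048

Compute the likelihood of the observed sequence for each case: P(data | r = 1) = (4/5)(4/5)(4/5)(1/5) = 0.1024; P(data | r = 3) = (2/5)(2/5)(2/5)(3/5) = 0.0384; P(data | r = 4) = (1/5)(1/5)(1/5)(4/5) = 0.0064.
Multiplying each by its prior: 3/8 · 0.1024 = 0.0384, 1/4 · 0.0384 = 0.0096, 3/8 · 0.0064 = 0.0024; with total 0.0504.
Dividing through by the total gives posterior P(r = 1 | data) = 0.7619, P(r = 3 | data) = 0.19048, P(r = 4 | data) = 0.047619.
Averaging over the posterior, P(red next | data) = (1/5)(0.7619) + (3/5)(0.19048) + (4/5)(0.047619) = 0.30476.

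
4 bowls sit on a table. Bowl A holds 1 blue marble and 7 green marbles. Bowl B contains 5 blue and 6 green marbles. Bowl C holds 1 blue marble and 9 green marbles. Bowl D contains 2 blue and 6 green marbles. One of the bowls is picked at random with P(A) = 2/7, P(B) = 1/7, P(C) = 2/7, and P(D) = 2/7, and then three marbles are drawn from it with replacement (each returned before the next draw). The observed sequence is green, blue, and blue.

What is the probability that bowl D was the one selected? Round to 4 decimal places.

0.3723

Compute the likelihood of the observed sequence for each case: P(data | bowl A) = (7/8)(1/8)(1/8) = 0.013672; P(data | bowl B) = (6/11)(5/11)(5/11) = 0.1127; P(data | bowl C) = (9/10)(1/10)(1/10) = 0.009; P(data | bowl D) = (6/8)(2/8)(2/8) = 0.046875.
The prior-weighted likelihoods are 2/7 · 0.013672 = 0.0039062, 1/7 · 0.1127 = 0.0161, 2/7 · 0.009 = 0.0025714, 2/7 · 0.046875 = 0.013393; these sum to 0.03597.
Hence P(bowl D | data) = (0.013393) / (0.03597) = 0.37233.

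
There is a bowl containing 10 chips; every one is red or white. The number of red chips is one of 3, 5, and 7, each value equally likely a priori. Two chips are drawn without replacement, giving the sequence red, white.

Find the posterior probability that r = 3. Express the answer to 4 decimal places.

0.3134

Under each hypothesis, the probability of the observed sequence is: P(data | r = 3) = (3/10)(7/9) = 7/30; P(data | r = 5) = (5/10)(5/9) = 5/18; P(data | r = 7) = (7/10)(3/9) = 7/30.
The prior-weighted likelihoods are 1/3 · 7/30 = 7/90, 1/3 · 5/18 = 5/54, 1/3 · 7/30 = 7/90; these sum to 67/270.
Hence P(r = 3 | data) = (7/90) / (67/270) = 21/67.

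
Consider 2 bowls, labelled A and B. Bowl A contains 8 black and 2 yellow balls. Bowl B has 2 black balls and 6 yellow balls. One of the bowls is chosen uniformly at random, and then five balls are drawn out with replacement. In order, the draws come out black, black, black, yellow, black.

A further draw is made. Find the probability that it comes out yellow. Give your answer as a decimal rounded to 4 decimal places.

0.2190

Compute the likelihood of the observed sequence for each case: P(data | bowl A) = (8/10)(8/10)(8/10)(2/10)(8/10) = 0.08192; P(data | bowl B) = (2/8)(2/8)(2/8)(6/8)(2/8) = 0.0029297.
The prior-weighted likelihoods are 1/2 · 0.08192 = 0.04096, 1/2 · 0.0029297 = 0.0014648; with total 0.042425.
The posterior is then P(bowl A | data) = 0.96547, P(bowl B | data) = 0.034528.
The predictive probability is P(yellow next | data) = (1/5)(0.96547) + (3/4)(0.034528) = 0.21899.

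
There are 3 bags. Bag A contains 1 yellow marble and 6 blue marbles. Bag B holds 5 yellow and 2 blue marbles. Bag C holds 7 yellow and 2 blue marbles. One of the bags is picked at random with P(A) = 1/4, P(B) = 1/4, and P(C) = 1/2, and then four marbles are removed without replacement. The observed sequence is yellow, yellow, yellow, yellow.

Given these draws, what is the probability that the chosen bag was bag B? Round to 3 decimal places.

0.205

The likelihood of the observed sequence under each hypothesis: P(data | bag A) = (1/7)(0/6) = 0; P(data | bag B) = (5/7)(4/6)(3/5)(2/4) = 1/7; P(data | bag C) = (7/9)(6/8)(5/7)(4/6) = 5/18.
Weighting by the prior gives 1/4 · 0 = 0, 1/4 · 1/7 = 1/28, 1/2 · 5/18 = 5/36; with total 11/63.
Hence P(bag B | data) = (1/28) / (11/63) = 9/44.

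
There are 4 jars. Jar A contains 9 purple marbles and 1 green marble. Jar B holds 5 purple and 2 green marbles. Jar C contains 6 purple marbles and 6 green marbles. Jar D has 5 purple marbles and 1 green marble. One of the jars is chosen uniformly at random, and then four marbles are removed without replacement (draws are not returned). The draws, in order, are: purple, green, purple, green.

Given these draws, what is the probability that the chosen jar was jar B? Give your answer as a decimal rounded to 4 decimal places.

0.3860

For each hypothesis, P(data | H) works out to: P(data | jar A) = (9/10)(1/9)(8/8)(0/7) = 0; P(data | jar B) = (5/7)(2/6)(4/5)(1/4) = 1/21; P(data | jar C) = (6/12)(6/11)(5/10)(5/9) = 5/66; P(data | jar D) = (5/6)(1/5)(4/4)(0/3) = 0.
The prior-weighted likelihoods are 1/4 · 0 = 0, 1/4 · 1/21 = 1/84, 1/4 · 5/66 = 5/264, 1/4 · 0 = 0; these sum to 19/616.
So P(jar B | data) = (1/84) / (19/616) = 22/57.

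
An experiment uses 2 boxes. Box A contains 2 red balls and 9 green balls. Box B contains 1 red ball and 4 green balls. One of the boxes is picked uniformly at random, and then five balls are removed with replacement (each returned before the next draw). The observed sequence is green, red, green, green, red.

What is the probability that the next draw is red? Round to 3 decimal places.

0.191

The likelihood of the observed sequence under each hypothesis: P(data | box A) = (9/11)(2/11)(9/11)(9/11)(2/11) = 0.018106; P(data | box B) = (4/5)(1/5)(4/5)(4/5)(1/5) = 0.02048.
Multiplying each by its prior: 1/2 · 0.018106 = 0.009053, 1/2 · 0.02048 = 0.01024; these sum to 0.019293.
Normalising, the posterior is P(box A | data) = 0.46924, P(box B | data) = 0.53076.
The predictive probability is P(red next | data) = (2/11)(0.46924) + (1/5)(0.53076) = 0.19147.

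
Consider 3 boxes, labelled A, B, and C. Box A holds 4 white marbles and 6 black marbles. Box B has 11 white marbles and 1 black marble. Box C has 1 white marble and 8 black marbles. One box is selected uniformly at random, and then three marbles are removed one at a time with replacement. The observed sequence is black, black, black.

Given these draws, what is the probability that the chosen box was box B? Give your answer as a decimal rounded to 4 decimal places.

Under each hypothesis, the probability of the observed sequence is: P(data | box A) = (6/10)(6/10)(6/10) = 0.216; P(data | box B) = (1/12)(1/12)(1/12) = 0.0005787; P(data | box C) = (8/9)(8/9)(8/9) = 0.70233.
Weighting by the prior gives 1/3 · 0.216 = 0.072, 1/3 · 0.0005787 = 0.0001929, 1/3 · 0.70233 = 0.23411; these sum to 0.3063.
Therefore the posterior P(box B | data) = (0.0001929) / (0.3063) = 0.00062977.

0.0006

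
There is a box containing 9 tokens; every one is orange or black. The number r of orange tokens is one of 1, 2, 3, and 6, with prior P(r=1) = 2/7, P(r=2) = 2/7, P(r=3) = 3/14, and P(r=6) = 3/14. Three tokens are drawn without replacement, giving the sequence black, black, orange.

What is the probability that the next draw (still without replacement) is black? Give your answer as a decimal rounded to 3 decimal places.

The likelihood of the observed sequence under each hypothesis: P(data | r = 1) = (8/9)(7/8)(1/7) = 1/9; P(data | r = 2) = (7/9)(6/8)(2/7) = 1/6; P(data | r = 3) = (6/9)(5/8)(3/7) = 5/28; P(data | r = 6) = (3/9)(2/8)(6/7) = 1/14.
Multiplying each by its prior: 2/7 · 1/9 = 2/63, 2/7 · 1/6 = 1/21, 3/14 · 5/28 = 15/392, 3/14 · 1/14 = 3/196; these sum to 67/504.
Dividing through by the total gives posterior P(r = 1 | data) = 16/67, P(r = 2 | data) = 24/67, P(r = 3 | data) = 135/469, P(r = 6 | data) = 54/469.
So P(black next | data) = Σ P(black next | H) P(H | data) = (1)(16/67) + (5/6)(24/67) + (2/3)(135/469) + (1/6)(54/469) = 351/469.

0.748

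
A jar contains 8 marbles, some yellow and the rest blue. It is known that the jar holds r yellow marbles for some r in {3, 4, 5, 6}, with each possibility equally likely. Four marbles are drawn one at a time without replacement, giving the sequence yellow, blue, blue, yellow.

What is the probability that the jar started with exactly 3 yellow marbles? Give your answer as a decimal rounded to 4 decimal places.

0.2703

Under each hypothesis, the probability of the observed sequence is: P(data | r = 3) = (3/8)(5/7)(4/6)(2/5) = 1/14; P(data | r = 4) = (4/8)(4/7)(3/6)(3/5) = 3/35; P(data | r = 5) = (5/8)(3/7)(2/6)(4/5) = 1/14; P(data | r = 6) = (6/8)(2/7)(1/6)(5/5) = 1/28.
Weighting by the prior gives 1/4 · 1/14 = 1/56, 1/4 · 3/35 = 3/140, 1/4 · 1/14 = 1/56, 1/4 · 1/28 = 1/112; with total 37/560.
Therefore the posterior P(r = 3 | data) = (1/56) / (37/560) = 10/37.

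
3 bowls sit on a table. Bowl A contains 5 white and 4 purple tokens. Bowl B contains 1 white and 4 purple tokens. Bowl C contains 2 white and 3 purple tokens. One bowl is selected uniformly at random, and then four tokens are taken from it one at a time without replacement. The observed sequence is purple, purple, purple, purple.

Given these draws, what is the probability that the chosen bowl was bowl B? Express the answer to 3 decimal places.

0.962

Under each hypothesis, the probability of the observed sequence is: P(data | bowl A) = (4/9)(3/8)(2/7)(1/6) = 0.0079365; P(data | bowl B) = (4/5)(3/4)(2/3)(1/2) = 0.2; P(data | bowl C) = (3/5)(2/4)(1/3)(0/2) = 0.
Multiplying each by its prior: 1/3 · 0.0079365 = 0.0026455, 1/3 · 0.2 = 0.066667, 1/3 · 0 = 0; with total 0.069312.
Hence P(bowl B | data) = (0.066667) / (0.069312) = 0.96183.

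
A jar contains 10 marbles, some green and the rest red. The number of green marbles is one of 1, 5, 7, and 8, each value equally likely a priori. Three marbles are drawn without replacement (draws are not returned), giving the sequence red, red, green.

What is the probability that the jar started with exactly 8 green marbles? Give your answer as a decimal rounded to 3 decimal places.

For each hypothesis, P(data | H) works out to: P(data | r = 1) = (9/10)(8/9)(1/8) = 1/10; P(data | r = 5) = (5/10)(4/9)(5/8) = 5/36; P(data | r = 7) = (3/10)(2/9)(7/8) = 7/120; P(data | r = 8) = (2/10)(1/9)(8/8) = 1/45.
Weighting by the prior gives 1/4 · 1/10 = 1/40, 1/4 · 5/36 = 5/144, 1/4 · 7/120 = 7/480, 1/4 · 1/45 = 1/180; these sum to 23/288.
Hence P(r = 8 | data) = (1/180) / (23/288) = 8/115.

0.070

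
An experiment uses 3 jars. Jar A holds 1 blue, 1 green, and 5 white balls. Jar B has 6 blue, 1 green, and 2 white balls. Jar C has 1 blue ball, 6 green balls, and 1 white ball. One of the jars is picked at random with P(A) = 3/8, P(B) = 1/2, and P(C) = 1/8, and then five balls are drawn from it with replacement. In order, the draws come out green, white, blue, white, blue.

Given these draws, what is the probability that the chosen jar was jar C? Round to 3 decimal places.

The likelihood of the observed sequence under each hypothesis: P(data | jar A) = (1/7)(5/7)(1/7)(5/7)(1/7) = 0.0014875; P(data | jar B) = (1/9)(2/9)(6/9)(2/9)(6/9) = 0.0024387; P(data | jar C) = (6/8)(1/8)(1/8)(1/8)(1/8) = 0.00018311.
Weighting by the prior gives 3/8 · 0.0014875 = 0.0005578, 1/2 · 0.0024387 = 0.0012193, 1/8 · 0.00018311 = 2.2888e-05; with total 0.0018.
So P(jar C | data) = (2.2888e-05) / (0.0018) = 0.012716.

0.013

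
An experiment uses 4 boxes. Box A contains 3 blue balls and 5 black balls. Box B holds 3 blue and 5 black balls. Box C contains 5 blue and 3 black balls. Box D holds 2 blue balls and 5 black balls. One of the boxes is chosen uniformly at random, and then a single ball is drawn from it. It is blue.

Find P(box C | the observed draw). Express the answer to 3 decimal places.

For each hypothesis, P(data | H) works out to: P(data | box A) = (3/8) = 3/8; P(data | box B) = (3/8) = 3/8; P(data | box C) = (5/8) = 5/8; P(data | box D) = (2/7) = 2/7.
Weighting by the prior gives 1/4 · 3/8 = 3/32, 1/4 · 3/8 = 3/32, 1/4 · 5/8 = 5/32, 1/4 · 2/7 = 1/14; with total 93/224.
By Bayes' rule, P(box C | data) = (5/32) / (93/224) = 35/93.

0.376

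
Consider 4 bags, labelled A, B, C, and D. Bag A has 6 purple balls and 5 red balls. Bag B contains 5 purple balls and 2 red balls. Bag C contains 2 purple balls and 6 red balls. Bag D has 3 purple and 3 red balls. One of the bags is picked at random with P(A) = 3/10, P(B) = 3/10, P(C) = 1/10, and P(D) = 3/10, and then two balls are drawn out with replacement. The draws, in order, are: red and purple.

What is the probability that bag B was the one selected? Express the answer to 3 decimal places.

0.267

For each hypothesis, P(data | H) works out to: P(data | bag A) = (5/11)(6/11) = 0.24793; P(data | bag B) = (2/7)(5/7) = 0.20408; P(data | bag C) = (6/8)(2/8) = 0.1875; P(data | bag D) = (3/6)(3/6) = 0.25.
Multiplying each by its prior: 3/10 · 0.24793 = 0.07438, 3/10 · 0.20408 = 0.061224, 1/10 · 0.1875 = 0.01875, 3/10 · 0.25 = 0.075; summing to 0.22935.
Therefore the posterior P(bag B | data) = (0.061224) / (0.22935) = 0.26694.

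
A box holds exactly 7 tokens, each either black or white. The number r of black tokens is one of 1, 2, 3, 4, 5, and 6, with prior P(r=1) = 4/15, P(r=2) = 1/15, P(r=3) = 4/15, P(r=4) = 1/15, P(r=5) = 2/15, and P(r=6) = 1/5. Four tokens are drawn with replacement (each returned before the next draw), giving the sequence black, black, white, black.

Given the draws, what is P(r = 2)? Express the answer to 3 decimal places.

0.022

The likelihood of the observed sequence under each hypothesis: P(data | r = 1) = (1/7)(1/7)(6/7)(1/7) = 0.002499; P(data | r = 2) = (2/7)(2/7)(5/7)(2/7) = 0.01666; P(data | r = 3) = (3/7)(3/7)(4/7)(3/7) = 0.044981; P(data | r = 4) = (4/7)(4/7)(3/7)(4/7) = 0.079967; P(data | r = 5) = (5/7)(5/7)(2/7)(5/7) = 0.10412; P(data | r = 6) = (6/7)(6/7)(1/7)(6/7) = 0.089963.
Multiplying each by its prior: 4/15 · 0.002499 = 0.00066639, 1/15 · 0.01666 = 0.0011106, 4/15 · 0.044981 = 0.011995, 1/15 · 0.079967 = 0.0053311, 2/15 · 0.10412 = 0.013883, 1/5 · 0.089963 = 0.017993; summing to 0.050979.
Hence P(r = 2 | data) = (0.0011106) / (0.050979) = 0.021786.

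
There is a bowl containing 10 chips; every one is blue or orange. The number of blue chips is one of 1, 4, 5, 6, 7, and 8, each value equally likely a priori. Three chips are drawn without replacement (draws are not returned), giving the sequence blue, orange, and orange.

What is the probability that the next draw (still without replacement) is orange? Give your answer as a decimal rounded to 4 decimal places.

For each hypothesis, P(data | H) works out to: P(data | r = 1) = (1/10)(9/9)(8/8) = 0.1; P(data | r = 4) = (4/10)(6/9)(5/8) = 0.16667; P(data | r = 5) = (5/10)(5/9)(4/8) = 0.13889; P(data | r = 6) = (6/10)(4/9)(3/8) = 0.1; P(data | r = 7) = (7/10)(3/9)(2/8) = 0.058333; P(data | r = 8) = (8/10)(2/9)(1/8) = 0.022222.
Weighting by the prior gives 1/6 · 0.1 = 0.016667, 1/6 · 0.16667 = 0.027778, 1/6 · 0.13889 = 0.023148, 1/6 · 0.1 = 0.016667, 1/6 · 0.058333 = 0.0097222, 1/6 · 0.022222 = 0.0037037; with total 0.097685.
Dividing through by the total gives posterior P(r = 1 | data) = 0.17062, P(r = 4 | data) = 0.28436, P(r = 5 | data) = 0.23697, P(r = 6 | data) = 0.17062, P(r = 7 | data) = 0.099526, P(r = 8 | data) = 0.037915.
The predictive probability is P(orange next | data) = (1)(0.17062) + (4/7)(0.28436) + (3/7)(0.23697) + (2/7)(0.17062) + (1/7)(0.099526) + (0)(0.037915) = 0.49763.

0.4976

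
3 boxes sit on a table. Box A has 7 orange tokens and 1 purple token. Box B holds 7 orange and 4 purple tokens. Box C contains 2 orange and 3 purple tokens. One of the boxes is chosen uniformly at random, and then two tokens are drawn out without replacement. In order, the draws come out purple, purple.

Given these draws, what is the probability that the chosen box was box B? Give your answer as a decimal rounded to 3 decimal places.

0.267

For each hypothesis, P(data | H) works out to: P(data | box A) = (1/8)(0/7) = 0; P(data | box B) = (4/11)(3/10) = 6/55; P(data | box C) = (3/5)(2/4) = 3/10.
The prior-weighted likelihoods are 1/3 · 0 = 0, 1/3 · 6/55 = 2/55, 1/3 · 3/10 = 1/10; with total 3/22.
Hence P(box B | data) = (2/55) / (3/22) = 4/15.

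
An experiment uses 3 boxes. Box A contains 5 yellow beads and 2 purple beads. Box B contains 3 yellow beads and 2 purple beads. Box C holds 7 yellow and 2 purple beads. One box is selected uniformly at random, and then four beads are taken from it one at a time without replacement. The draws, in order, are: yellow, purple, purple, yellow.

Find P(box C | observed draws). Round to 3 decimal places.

Under each hypothesis, the probability of the observed sequence is: P(data | box A) = (5/7)(2/6)(1/5)(4/4) = 0.047619; P(data | box B) = (3/5)(2/4)(1/3)(2/2) = 0.1; P(data | box C) = (7/9)(2/8)(1/7)(6/6) = 0.027778.
Multiplying each by its prior: 1/3 · 0.047619 = 0.015873, 1/3 · 0.1 = 0.033333, 1/3 · 0.027778 = 0.0092593; summing to 0.058466.
So P(box C | data) = (0.0092593) / (0.058466) = 0.15837.

0.158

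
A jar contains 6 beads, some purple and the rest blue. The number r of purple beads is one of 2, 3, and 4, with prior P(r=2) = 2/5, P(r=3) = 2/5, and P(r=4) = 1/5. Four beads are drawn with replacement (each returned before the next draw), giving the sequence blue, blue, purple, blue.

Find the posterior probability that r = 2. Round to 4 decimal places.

Under each hypothesis, the probability of the observed sequence is: P(data | r = 2) = (4/6)(4/6)(2/6)(4/6) = 8/81; P(data | r = 3) = (3/6)(3/6)(3/6)(3/6) = 1/16; P(data | r = 4) = (2/6)(2/6)(4/6)(2/6) = 2/81.
Multiplying each by its prior: 2/5 · 8/81 = 16/405, 2/5 · 1/16 = 1/40, 1/5 · 2/81 = 2/405; these sum to 5/72.
Therefore the posterior P(r = 2 | data) = (16/405) / (5/72) = 128/225.

0.5689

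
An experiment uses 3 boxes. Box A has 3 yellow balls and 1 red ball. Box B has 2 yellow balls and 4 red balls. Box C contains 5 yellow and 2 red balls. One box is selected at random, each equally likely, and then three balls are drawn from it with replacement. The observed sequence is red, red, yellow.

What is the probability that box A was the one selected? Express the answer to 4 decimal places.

Compute the likelihood of the observed sequence for each case: P(data | box A) = (1/4)(1/4)(3/4) = 0.046875; P(data | box B) = (4/6)(4/6)(2/6) = 0.14815; P(data | box C) = (2/7)(2/7)(5/7) = 0.058309.
Weighting by the prior gives 1/3 · 0.046875 = 0.015625, 1/3 · 0.14815 = 0.049383, 1/3 · 0.058309 = 0.019436; these sum to 0.084444.
Therefore the posterior P(box A | data) = (0.015625) / (0.084444) = 0.18503.

0.1850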